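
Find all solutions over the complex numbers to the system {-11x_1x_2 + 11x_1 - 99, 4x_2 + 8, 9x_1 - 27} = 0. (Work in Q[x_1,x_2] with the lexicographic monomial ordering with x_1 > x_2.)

Compute a lex Gröbner basis by Buchberger's algorithm.
f_1 = -11x_1x_2 + 11x_1 - 99, LT = x_1x_2.
f_2 = 4x_2 + 8, LT = x_2.
f_3 = 9x_1 - 27, LT = x_1.

The S-polynomials (S(f_1,f_2), S(f_1,f_3), S(f_2,f_3)) all reduce to 0 modulo the current basis, so we have a Gröbner basis.
Inter-reduce: drop elements whose leading term is divisible by another's, tail-reduce, and make monic.
Reduced Gröbner basis: {x_1 - 3, x_2 + 2}.

Elimination: the polynomial x_2 + 2 lies in the elimination ideal for x_2, so x_2 ∈ {-2}. For each such x_2, the remaining basis elements (now univariate) give the rest of the solution.
  x_2 = -2: the earlier basis element becomes x_1 - 3 = 0, giving x_1 = 3 — point (3, -2).
Substituting each solution back into the original system confirms all equations vanish.

{(3, -2)}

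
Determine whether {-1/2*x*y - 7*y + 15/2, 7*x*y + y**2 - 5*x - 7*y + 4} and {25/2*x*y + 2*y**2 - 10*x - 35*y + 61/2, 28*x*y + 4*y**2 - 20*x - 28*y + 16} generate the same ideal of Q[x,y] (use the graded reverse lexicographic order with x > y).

Since reduced Gröbner bases are canonical representatives of ideals under a given ordering, it suffices to compute and compare them.
Buchberger on the first generating set:
f_1 = -1/2*x*y - 7*y + 15/2, LT = x*y.
f_2 = 7*x*y + y**2 - 5*x - 7*y + 4, LT = x*y.

S(f_1,f_2): lcm = x*y. S = -1/7*y**2 + 5/7*x + 15*y - 109/7.
  leading term y**2: no divisor's leading term divides it; move -1/7*y**2 to the remainder.
  leading term x: no divisor's leading term divides it; move 5/7*x to the remainder.
  leading term y: no divisor's leading term divides it; move 15*y to the remainder.
  leading term 1: no divisor's leading term divides it; move -109/7 to the remainder.
  remainder -1/7*y**2 + 5/7*x + 15*y - 109/7 ≠ 0; add g_3 = -1/7*y**2 + 5/7*x + 15*y - 109/7 to the basis.

S(f_1,g_3): lcm = x*y**2. S = 5*x**2 + 105*x*y + 14*y**2 - 109*x - 15*y.
  leading term x**2: no divisor's leading term divides it; move 5*x**2 to the remainder.
  leading term x*y: subtract (-210)·f_1 from 105*x*y + 14*y**2 - 109*x - 15*y → 14*y**2 - 109*x - 1485*y + 1575
  leading term y**2: subtract (-98)·g_3 from 14*y**2 - 109*x - 1485*y + 1575 → -39*x - 15*y + 49
  leading term x: no divisor's leading term divides it; move -39*x to the remainder.
  leading term y: no divisor's leading term divides it; move -15*y to the remainder.
  leading term 1: no divisor's leading term divides it; move 49 to the remainder.
  remainder 5*x**2 - 39*x - 15*y + 49 ≠ 0; add g_4 = 5*x**2 - 39*x - 15*y + 49 to the basis.

The other S-polynomials (S(f_2,g_3), S(f_1,g_4), S(f_2,g_4), S(g_3,g_4)) all reduce to 0 modulo the current basis, so we have a Gröbner basis.
Inter-reduce: drop elements whose leading term is divisible by another's, tail-reduce, and make monic.
Reduced Gröbner basis: {x**2 - 39/5*x - 3*y + 49/5, x*y + 14*y - 15, y**2 - 5*x - 105*y + 109}.

Buchberger on the second generating set:
h_1 = 25/2*x*y + 2*y**2 - 10*x - 35*y + 61/2, LT = x*y.
h_2 = 28*x*y + 4*y**2 - 20*x - 28*y + 16, LT = x*y.

S(h_1,h_2): lcm = x*y. S = 3/175*y**2 - 3/35*x - 9/5*y + 327/175.
  leading term y**2: no divisor's leading term divides it; move 3/175*y**2 to the remainder.
  leading term x: no divisor's leading term divides it; move -3/35*x to the remainder.
  leading term y: no divisor's leading term divides it; move -9/5*y to the remainder.
  leading term 1: no divisor's leading term divides it; move 327/175 to the remainder.
  remainder 3/175*y**2 - 3/35*x - 9/5*y + 327/175 ≠ 0; add k_3 = 3/175*y**2 - 3/35*x - 9/5*y + 327/175 to the basis.

S(h_1,k_3): lcm = x*y**2. S = 4/25*y**3 + 5*x**2 + 521/5*x*y - 14/5*y**2 - 109*x + 61/25*y.
  leading term y**3: subtract (28/3*y)·k_3 from 4/25*y**3 + 5*x**2 + 521/5*x*y - 14/5*y**2 - 109*x + 61/25*y → 5*x**2 + 105*x*y + 14*y**2 - 109*x - 15*y
  leading term x**2: no divisor's leading term divides it; move 5*x**2 to the remainder.
  leading term x*y: subtract (42/5)·h_1 from 105*x*y + 14*y**2 - 109*x - 15*y → -14/5*y**2 - 25*x + 279*y - 1281/5
  leading term y**2: subtract (-490/3)·k_3 from -14/5*y**2 - 25*x + 279*y - 1281/5 → -39*x - 15*y + 49
  leading term x: no divisor's leading term divides it; move -39*x to the remainder.
  leading term y: no divisor's leading term divides it; move -15*y to the remainder.
  leading term 1: no divisor's leading term divides it; move 49 to the remainder.
  remainder 5*x**2 - 39*x - 15*y + 49 ≠ 0; add k_4 = 5*x**2 - 39*x - 15*y + 49 to the basis.

The other S-polynomials (S(h_2,k_3), S(h_1,k_4), S(h_2,k_4), S(k_3,k_4)) all reduce to 0 modulo the current basis, so we have a Gröbner basis.
Inter-reduce: drop elements whose leading term is divisible by another's, tail-reduce, and make monic.
Reduced Gröbner basis: {x**2 - 39/5*x - 3*y + 49/5, x*y + 14*y - 15, y**2 - 5*x - 105*y + 109}.

Same reduced basis, so the two generating sets span the same ideal.

Yes, the ideals are equal.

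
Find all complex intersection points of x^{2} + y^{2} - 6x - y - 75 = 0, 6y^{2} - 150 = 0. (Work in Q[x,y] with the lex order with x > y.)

{(3 - 3*sqrt(6), -5), (3 + 3*sqrt(6), -5), (-5, 5), (11, 5)}

Compute a lex Gröbner basis by Buchberger's algorithm.
f_1 = x^{2} - 6x + y^{2} - y - 75, LT = x^{2}.
f_2 = 6y^{2} - 150, LT = y^{2}.

The S-polynomials (S(f_1,f_2)) all reduce to 0 modulo the current basis, so we have a Gröbner basis.
Inter-reduce: drop elements whose leading term is divisible by another's, tail-reduce, and make monic.
Reduced Gröbner basis: {x^{2} - 6x - y - 50, y^{2} - 25}.

Elimination: the polynomial y^{2} - 25 lies in the elimination ideal for y, so y ∈ {-5, 5}. For each such y, the remaining basis elements (now univariate) give the rest of the solution.
  y = -5: the earlier basis element becomes x^{2} - 6x - 45 = 0, giving x = 3 - 3*sqrt(6), 3 + 3*sqrt(6) — points (3 - 3*sqrt(6), -5), (3 + 3*sqrt(6), -5).
  y = 5: the earlier basis element becomes x^{2} - 6x - 55 = 0, giving x = -5, 11 — points (-5, 5), (11, 5).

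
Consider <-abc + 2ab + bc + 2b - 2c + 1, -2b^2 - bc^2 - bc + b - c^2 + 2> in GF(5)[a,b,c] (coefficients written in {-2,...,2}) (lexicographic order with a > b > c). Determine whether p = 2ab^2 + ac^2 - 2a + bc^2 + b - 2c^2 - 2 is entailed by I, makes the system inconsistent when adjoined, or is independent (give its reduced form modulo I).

2ab^2 + ac^2 - 2a + bc^2 + b - 2c^2 - 2 lies in I (it reduces to 0).

First compute the reduced Gröbner basis of I by Buchberger's algorithm.
f_1 = -abc + 2ab + bc + 2b - 2c + 1, LT = abc.
f_2 = -2b^2 - bc^2 - bc + b - c^2 + 2, LT = b^2.

S(f_1,f_2): lcm = ab^2c. S = -2ab^2 + 2abc^3 + 2abc^2 - 2abc + 2ac^3 + ac - b^2c - 2b^2 + 2bc - b.
  leading term ab^2: subtract (a)·f_2 from -2ab^2 + 2abc^3 + 2abc^2 - 2abc + 2ac^3 + ac - b^2c - 2b^2 + 2bc - b → 2abc^3 - 2abc^2 - abc - ab + 2ac^3 + ac^2 + ac - 2a - b^2c - 2b^2 + 2bc - b
  leading term abc^3: subtract (-2c^2)·f_1 from 2abc^3 - 2abc^2 - abc - ab + 2ac^3 + ac^2 + ac - 2a - b^2c - 2b^2 + 2bc - b → 2abc^2 - abc - ab + 2ac^3 + ac^2 + ac - 2a - b^2c - 2b^2 + 2bc^3 - bc^2 + 2bc - b + c^3 + 2c^2
  leading term abc^2: subtract (-2c)·f_1 from 2abc^2 - abc - ab + 2ac^3 + ac^2 + ac - 2a - b^2c - 2b^2 + 2bc^3 - bc^2 + 2bc - b + c^3 + 2c^2 → -2abc - ab + 2ac^3 + ac^2 + ac - 2a - b^2c - 2b^2 + 2bc^3 + bc^2 + bc - b + c^3 - 2c^2 + 2c
  leading term abc: subtract (2)·f_1 from -2abc - ab + 2ac^3 + ac^2 + ac - 2a - b^2c - 2b^2 + 2bc^3 + bc^2 + bc - b + c^3 - 2c^2 + 2c → 2ac^3 + ac^2 + ac - 2a - b^2c - 2b^2 + 2bc^3 + bc^2 - bc + c^3 - 2c^2 + c - 2
  leading term ac^3: no divisor's leading term divides it; move 2ac^3 to the remainder.
  leading term ac^2: no divisor's leading term divides it; move ac^2 to the remainder.
  leading term ac: no divisor's leading term divides it; move ac to the remainder.
  leading term a: no divisor's leading term divides it; move -2a to the remainder.
  leading term b^2c: subtract (-2c)·f_2 from -b^2c - 2b^2 + 2bc^3 + bc^2 - bc + c^3 - 2c^2 + c - 2 → -2b^2 - bc^2 + bc - c^3 - 2c^2 - 2
  leading term b^2: subtract (1)·f_2 from -2b^2 - bc^2 + bc - c^3 - 2c^2 - 2 → 2bc - b - c^3 - c^2 + 1
  leading term bc: no divisor's leading term divides it; move 2bc to the remainder.
  leading term b: no divisor's leading term divides it; move -b to the remainder.
  leading term c^3: no divisor's leading term divides it; move -c^3 to the remainder.
  leading term c^2: no divisor's leading term divides it; move -c^2 to the remainder.
  leading term 1: no divisor's leading term divides it; move 1 to the remainder.
  remainder 2ac^3 + ac^2 + ac - 2a + 2bc - b - c^3 - c^2 + 1 ≠ 0; add h_3 = 2ac^3 + ac^2 + ac - 2a + 2bc - b - c^3 - c^2 + 1 to the basis.

The other S-polynomials (S(f_1,h_3), S(f_2,h_3)) all reduce to 0 modulo the current basis, so we have a Gröbner basis.
Inter-reduce: drop elements whose leading term is divisible by another's, tail-reduce, and make monic.
Reduced Gröbner basis: {abc - 2ab - bc - 2b + 2c - 1, ac^3 - 2ac^2 - 2ac - a + bc + 2b + 2c^3 + 2c^2 - 2, b^2 - 2bc^2 - 2bc + 2b - 2c^2 - 1}.
Label its elements g_1 = abc - 2ab - bc - 2b + 2c - 1, g_2 = ac^3 - 2ac^2 - 2ac - a + bc + 2b + 2c^3 + 2c^2 - 2, g_3 = b^2 - 2bc^2 - 2bc + 2b - 2c^2 - 1.

Reduce p = 2ab^2 + ac^2 - 2a + bc^2 + b - 2c^2 - 2 modulo G:
  leading term ab^2: subtract (2a)·g_3 from 2ab^2 + ac^2 - 2a + bc^2 + b - 2c^2 - 2 → -abc^2 - abc + ab + bc^2 + b - 2c^2 - 2
  leading term abc^2: subtract (-c)·g_1 from -abc^2 - abc + ab + bc^2 + b - 2c^2 - 2 → 2abc + ab - 2bc + b - c - 2
  leading term abc: subtract (2)·g_1 from 2abc + ab - 2bc + b - c - 2 → 0
  normal form = 0.
Since the normal form is 0, p ∈ I.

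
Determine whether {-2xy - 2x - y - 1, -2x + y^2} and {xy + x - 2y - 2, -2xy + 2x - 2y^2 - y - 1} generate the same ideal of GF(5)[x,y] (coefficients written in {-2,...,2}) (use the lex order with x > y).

Equality of ideals is decidable: compute both reduced Gröbner bases (unique for the ordering) and check whether they agree.
Buchberger on the first generating set:
f_1 = -2xy - 2x - y - 1, LT = xy.
f_2 = -2x + y^2, LT = x.

S(f_1,f_2): lcm = xy. S = x - 2y^3 - 2y - 2.
  leading term x: subtract (2)·f_2 from x - 2y^3 - 2y - 2 → -2y^3 - 2y^2 - 2y - 2
  leading term y^3: no divisor's leading term divides it; move -2y^3 to the remainder.
  leading term y^2: no divisor's leading term divides it; move -2y^2 to the remainder.
  leading term y: no divisor's leading term divides it; move -2y to the remainder.
  leading term 1: no divisor's leading term divides it; move -2 to the remainder.
  remainder -2y^3 - 2y^2 - 2y - 2 ≠ 0; add g_3 = -2y^3 - 2y^2 - 2y - 2 to the basis.

The other S-polynomials (S(f_1,g_3), S(f_2,g_3)) all reduce to 0 modulo the current basis, so we have a Gröbner basis.
Inter-reduce: drop elements whose leading term is divisible by another's, tail-reduce, and make monic.
Reduced Gröbner basis: {x + 2y^2, y^3 + y^2 + y + 1}.

Buchberger on the second generating set:
h_1 = xy + x - 2y - 2, LT = xy.
h_2 = -2xy + 2x - 2y^2 - y - 1, LT = xy.

S(h_1,h_2): lcm = xy. S = 2x - y^2.
  leading term x: no divisor's leading term divides it; move 2x to the remainder.
  leading term y^2: no divisor's leading term divides it; move -y^2 to the remainder.
  remainder 2x - y^2 ≠ 0; add k_3 = 2x - y^2 to the basis.

S(h_1,k_3): lcm = xy. S = x - 2y^3 - 2y - 2.
  leading term x: subtract (-2)·k_3 from x - 2y^3 - 2y - 2 → -2y^3 - 2y^2 - 2y - 2
  leading term y^3: no divisor's leading term divides it; move -2y^3 to the remainder.
  leading term y^2: no divisor's leading term divides it; move -2y^2 to the remainder.
  leading term y: no divisor's leading term divides it; move -2y to the remainder.
  leading term 1: no divisor's leading term divides it; move -2 to the remainder.
  remainder -2y^3 - 2y^2 - 2y - 2 ≠ 0; add k_4 = -2y^3 - 2y^2 - 2y - 2 to the basis.

The other S-polynomials (S(h_2,k_3), S(h_1,k_4), S(h_2,k_4), S(k_3,k_4)) all reduce to 0 modulo the current basis, so we have a Gröbner basis.
Inter-reduce: drop elements whose leading term is divisible by another's, tail-reduce, and make monic.
Reduced Gröbner basis: {x + 2y^2, y^3 + y^2 + y + 1}.

The two bases agree; hence the ideals are identical.

Yes, the ideals are equal.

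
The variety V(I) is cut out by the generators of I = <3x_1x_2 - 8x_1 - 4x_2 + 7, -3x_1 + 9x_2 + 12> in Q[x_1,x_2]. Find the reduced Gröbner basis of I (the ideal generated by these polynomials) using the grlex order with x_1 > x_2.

G = {x_2^2 - 16/9x_2 - 25/9, x_1 - 3x_2 - 4}

f_1 = 3x_1x_2 - 8x_1 - 4x_2 + 7, LT = x_1x_2.
f_2 = -3x_1 + 9x_2 + 12, LT = x_1.

S(f_1,f_2): lcm = x_1x_2. S = 3x_2^2 - 8/3x_1 + 8/3x_2 + 7/3.
  leading term x_2^2: no divisor's leading term divides it; move 3x_2^2 to the remainder.
  leading term x_1: subtract (8/9)·f_2 from -8/3x_1 + 8/3x_2 + 7/3 → -16/3x_2 - 25/3
  leading term x_2: no divisor's leading term divides it; move -16/3x_2 to the remainder.
  leading term 1: no divisor's leading term divides it; move -25/3 to the remainder.
  remainder 3x_2^2 - 16/3x_2 - 25/3 ≠ 0; add g_3 = 3x_2^2 - 16/3x_2 - 25/3 to the basis.

S(f_1,g_3): lcm = x_1x_2^2. S = -8/9x_1x_2 - 4/3x_2^2 + 25/9x_1 + 7/3x_2.
  leading term x_1x_2: subtract (-8/27)·f_1 from -8/9x_1x_2 - 4/3x_2^2 + 25/9x_1 + 7/3x_2 → -4/3x_2^2 + 11/27x_1 + 31/27x_2 + 56/27
  leading term x_2^2: subtract (-4/9)·g_3 from -4/3x_2^2 + 11/27x_1 + 31/27x_2 + 56/27 → 11/27x_1 - 11/9x_2 - 44/27
  leading term x_1: subtract (-11/81)·f_2 from 11/27x_1 - 11/9x_2 - 44/27 → 0
  remainder 0.

S(f_2,g_3): leading monomials are coprime, so the S-polynomial reduces to 0 (Buchberger's first criterion).
Every S-polynomial of the final basis reduces to 0, so we have a Gröbner basis.
Inter-reduce: drop elements whose leading term is divisible by another's, tail-reduce, and make monic.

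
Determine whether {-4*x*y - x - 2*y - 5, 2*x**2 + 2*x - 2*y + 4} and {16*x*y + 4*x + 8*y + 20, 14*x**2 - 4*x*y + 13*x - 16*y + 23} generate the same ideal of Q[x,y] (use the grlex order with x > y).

Yes, the ideals are equal.

Since reduced Gröbner bases are canonical representatives of ideals under a given ordering, it suffices to compute and compare them.
Buchberger on the first generating set:
f_1 = -4*x*y - x - 2*y - 5, LT = x*y.
f_2 = 2*x**2 + 2*x - 2*y + 4, LT = x**2.

S(f_1,f_2): lcm = x**2*y. S = 1/4*x**2 - 1/2*x*y + y**2 + 5/4*x - 2*y.
  leading term x**2: subtract (1/8)·f_2 from 1/4*x**2 - 1/2*x*y + y**2 + 5/4*x - 2*y → -1/2*x*y + y**2 + x - 7/4*y - 1/2
  leading term x*y: subtract (1/8)·f_1 from -1/2*x*y + y**2 + x - 7/4*y - 1/2 → y**2 + 9/8*x - 3/2*y + 1/8
  leading term y**2: no divisor's leading term divides it; move y**2 to the remainder.
  leading term x: no divisor's leading term divides it; move 9/8*x to the remainder.
  leading term y: no divisor's leading term divides it; move -3/2*y to the remainder.
  leading term 1: no divisor's leading term divides it; move 1/8 to the remainder.
  remainder y**2 + 9/8*x - 3/2*y + 1/8 ≠ 0; add g_3 = y**2 + 9/8*x - 3/2*y + 1/8 to the basis.

The other S-polynomials (S(f_1,g_3), S(f_2,g_3)) all reduce to 0 modulo the current basis, so we have a Gröbner basis.
Inter-reduce: drop elements whose leading term is divisible by another's, tail-reduce, and make monic.
Reduced Gröbner basis: {x**2 + x - y + 2, x*y + 1/4*x + 1/2*y + 5/4, y**2 + 9/8*x - 3/2*y + 1/8}.

Buchberger on the second generating set:
h_1 = 16*x*y + 4*x + 8*y + 20, LT = x*y.
h_2 = 14*x**2 - 4*x*y + 13*x - 16*y + 23, LT = x**2.

S(h_1,h_2): lcm = x**2*y. S = 2/7*x*y**2 + 1/4*x**2 - 3/7*x*y + 8/7*y**2 + 5/4*x - 23/14*y.
  leading term x*y**2: subtract (1/56*y)·h_1 from 2/7*x*y**2 + 1/4*x**2 - 3/7*x*y + 8/7*y**2 + 5/4*x - 23/14*y → 1/4*x**2 - 1/2*x*y + y**2 + 5/4*x - 2*y
  leading term x**2: subtract (1/56)·h_2 from 1/4*x**2 - 1/2*x*y + y**2 + 5/4*x - 2*y → -3/7*x*y + y**2 + 57/56*x - 12/7*y - 23/56
  leading term x*y: subtract (-3/112)·h_1 from -3/7*x*y + y**2 + 57/56*x - 12/7*y - 23/56 → y**2 + 9/8*x - 3/2*y + 1/8
  leading term y**2: no divisor's leading term divides it; move y**2 to the remainder.
  leading term x: no divisor's leading term divides it; move 9/8*x to the remainder.
  leading term y: no divisor's leading term divides it; move -3/2*y to the remainder.
  leading term 1: no divisor's leading term divides it; move 1/8 to the remainder.
  remainder y**2 + 9/8*x - 3/2*y + 1/8 ≠ 0; add k_3 = y**2 + 9/8*x - 3/2*y + 1/8 to the basis.

The other S-polynomials (S(h_1,k_3), S(h_2,k_3)) all reduce to 0 modulo the current basis, so we have a Gröbner basis.
Inter-reduce: drop elements whose leading term is divisible by another's, tail-reduce, and make monic.
Reduced Gröbner basis: {x**2 + x - y + 2, x*y + 1/4*x + 1/2*y + 5/4, y**2 + 9/8*x - 3/2*y + 1/8}.

These coincide, so the ideals are equal.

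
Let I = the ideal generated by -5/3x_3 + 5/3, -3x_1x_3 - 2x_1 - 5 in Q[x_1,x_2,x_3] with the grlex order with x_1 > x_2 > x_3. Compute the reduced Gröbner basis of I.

G = {x_1 + 1, x_3 - 1}

f_1 = -5/3x_3 + 5/3, LT = x_3.
f_2 = -3x_1x_3 - 2x_1 - 5, LT = x_1x_3.

S(f_1,f_2): lcm = x_1x_3. S = -5/3x_1 - 5/3.
  reduce S modulo (f_1, f_2):
  remainder -5/3x_1 - 5/3 ≠ 0; add g_3 = -5/3x_1 - 5/3 to the basis.

The other S-polynomials (S(f_1,g_3), S(f_2,g_3)) all reduce to 0 modulo the current basis, so we have a Gröbner basis.
Inter-reduce: drop elements whose leading term is divisible by another's, tail-reduce, and make monic.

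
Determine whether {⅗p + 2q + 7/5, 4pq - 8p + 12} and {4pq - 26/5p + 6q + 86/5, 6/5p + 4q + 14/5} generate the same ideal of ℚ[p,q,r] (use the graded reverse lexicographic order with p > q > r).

No, the ideals differ.

Two ideals are equal iff their reduced Gröbner bases coincide (the reduced basis is unique for a fixed ordering).
Buchberger on the first generating set:
f_1 = ⅗p + 2q + 7/5, LT = p.
f_2 = 4pq - 8p + 12, LT = pq.

S(f_1,f_2): lcm = pq. S = 10/3q² + 2p + 7/3q - 3.
  reduce S modulo (f_1, f_2):
  remainder 10/3q² - 13/3q - 23/3 ≠ 0; add g_3 = 10/3q² - 13/3q - 23/3 to the basis.

The other S-polynomials (S(f_1,g_3), S(f_2,g_3)) all reduce to 0 modulo the current basis, so we have a Gröbner basis.
Inter-reduce: drop elements whose leading term is divisible by another's, tail-reduce, and make monic.
Reduced Gröbner basis: {q² - 13/10q - 23/10, p + 10/3q + 7/3}.

Buchberger on the second generating set:
h_1 = 4pq - 26/5p + 6q + 86/5, LT = pq.
h_2 = 6/5p + 4q + 14/5, LT = p.

S(h_1,h_2): lcm = pq. S = -10/3q² - 13/10p - ⅚q + 43/10.
  reduce S modulo (h_1, h_2):
  remainder -10/3q² + 7/2q + 22/3 ≠ 0; add k_3 = -10/3q² + 7/2q + 22/3 to the basis.

The other S-polynomials (S(h_1,k_3), S(h_2,k_3)) all reduce to 0 modulo the current basis, so we have a Gröbner basis.
Inter-reduce: drop elements whose leading term is divisible by another's, tail-reduce, and make monic.
Reduced Gröbner basis: {q² - 21/20q - 11/5, p + 10/3q + 7/3}.

Since the reduced bases disagree, the two ideals are not the same.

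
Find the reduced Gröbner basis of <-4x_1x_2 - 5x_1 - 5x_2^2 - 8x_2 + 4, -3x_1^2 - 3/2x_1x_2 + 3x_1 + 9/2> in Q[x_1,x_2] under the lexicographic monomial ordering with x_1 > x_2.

f_1 = -4x_1x_2 - 5x_1 - 5x_2^2 - 8x_2 + 4, LT = x_1x_2.
f_2 = -3x_1^2 - 3/2x_1x_2 + 3x_1 + 9/2, LT = x_1^2.

S(f_1,f_2): lcm = x_1^2x_2. S = 5/4x_1^2 + 3/4x_1x_2^2 + 3x_1x_2 - x_1 + 3/2x_2.
  leading term x_1^2: subtract (-5/12)·f_2 from 5/4x_1^2 + 3/4x_1x_2^2 + 3x_1x_2 - x_1 + 3/2x_2 → 3/4x_1x_2^2 + 19/8x_1x_2 + 1/4x_1 + 3/2x_2 + 15/8
  leading term x_1x_2^2: subtract (-3/16x_2)·f_1 from 3/4x_1x_2^2 + 19/8x_1x_2 + 1/4x_1 + 3/2x_2 + 15/8 → 23/16x_1x_2 + 1/4x_1 - 15/16x_2^3 - 3/2x_2^2 + 9/4x_2 + 15/8
  leading term x_1x_2: subtract (-23/64)·f_1 from 23/16x_1x_2 + 1/4x_1 - 15/16x_2^3 - 3/2x_2^2 + 9/4x_2 + 15/8 → -99/64x_1 - 15/16x_2^3 - 211/64x_2^2 - 5/8x_2 + 53/16
  leading term x_1: no divisor's leading term divides it; move -99/64x_1 to the remainder.
  leading term x_2^3: no divisor's leading term divides it; move -15/16x_2^3 to the remainder.
  leading term x_2^2: no divisor's leading term divides it; move -211/64x_2^2 to the remainder.
  leading term x_2: no divisor's leading term divides it; move -5/8x_2 to the remainder.
  leading term 1: no divisor's leading term divides it; move 53/16 to the remainder.
  remainder -99/64x_1 - 15/16x_2^3 - 211/64x_2^2 - 5/8x_2 + 53/16 ≠ 0; add g_3 = -99/64x_1 - 15/16x_2^3 - 211/64x_2^2 - 5/8x_2 + 53/16 to the basis.

S(f_1,g_3): lcm = x_1x_2. S = 5/4x_1 - 20/33x_2^4 - 211/99x_2^3 + 335/396x_2^2 + 410/99x_2 - 1.
  leading term x_1: subtract (-80/99)·g_3 from 5/4x_1 - 20/33x_2^4 - 211/99x_2^3 + 335/396x_2^2 + 410/99x_2 - 1 → -20/33x_2^4 - 26/9x_2^3 - 20/11x_2^2 + 40/11x_2 + 166/99
  leading term x_2^4: no divisor's leading term divides it; move -20/33x_2^4 to the remainder.
  leading term x_2^3: no divisor's leading term divides it; move -26/9x_2^3 to the remainder.
  leading term x_2^2: no divisor's leading term divides it; move -20/11x_2^2 to the remainder.
  leading term x_2: no divisor's leading term divides it; move 40/11x_2 to the remainder.
  leading term 1: no divisor's leading term divides it; move 166/99 to the remainder.
  remainder -20/33x_2^4 - 26/9x_2^3 - 20/11x_2^2 + 40/11x_2 + 166/99 ≠ 0; add g_4 = -20/33x_2^4 - 26/9x_2^3 - 20/11x_2^2 + 40/11x_2 + 166/99 to the basis.

The other S-polynomials (S(f_2,g_3), S(f_1,g_4), S(f_2,g_4), S(g_3,g_4)) all reduce to 0 modulo the current basis, so we have a Gröbner basis.
Inter-reduce: drop elements whose leading term is divisible by another's, tail-reduce, and make monic.

G = {x_1 + 20/33x_2^3 + 211/99x_2^2 + 40/99x_2 - 212/99, x_2^4 + 143/30x_2^3 + 3x_2^2 - 6x_2 - 83/30}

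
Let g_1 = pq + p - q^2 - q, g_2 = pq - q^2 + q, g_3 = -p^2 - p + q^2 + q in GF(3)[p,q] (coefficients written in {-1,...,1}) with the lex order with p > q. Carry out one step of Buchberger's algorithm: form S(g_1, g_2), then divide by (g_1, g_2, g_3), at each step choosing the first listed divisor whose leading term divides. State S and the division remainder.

lcm(LM(g_1), LM(g_2)) = pq.
S = (lcm/LT(g_1))·g_1 − (lcm/LT(g_2))·g_2 = p + q.
Reduce S modulo (g_1, g_2, g_3) in that order:
  leading term p: no divisor's leading term divides it; move p to the remainder.
  leading term q: no divisor's leading term divides it; move q to the remainder.
The remainder p + q is nonzero, so it would be added as the next basis element.

S(g_1, g_2) = p + q; remainder on division = p + q.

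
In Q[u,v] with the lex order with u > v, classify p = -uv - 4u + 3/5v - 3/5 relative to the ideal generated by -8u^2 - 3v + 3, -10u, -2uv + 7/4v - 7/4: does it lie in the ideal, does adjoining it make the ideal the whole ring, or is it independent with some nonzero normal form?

-uv - 4u + 3/5v - 3/5 lies in I (it reduces to 0).

First compute the reduced Gröbner basis of I by Buchberger's algorithm.
f_1 = -8u^2 - 3v + 3, LT = u^2.
f_2 = -10u, LT = u.
f_3 = -2uv + 7/4v - 7/4, LT = uv.

S(f_1,f_2): lcm = u^2. S = 3/8v - 3/8.
  reduce S modulo (f_1, f_2, f_3):
  remainder 3/8v - 3/8 ≠ 0; add h_4 = 3/8v - 3/8 to the basis.

The other S-polynomials (S(f_1,f_3), S(f_2,f_3), S(f_1,h_4), S(f_2,h_4), S(f_3,h_4)) all reduce to 0 modulo the current basis, so we have a Gröbner basis.
Inter-reduce: drop elements whose leading term is divisible by another's, tail-reduce, and make monic.
Reduced Gröbner basis: {u, v - 1}.
Label its elements g_1 = u, g_2 = v - 1.

Reduce p = -uv - 4u + 3/5v - 3/5 modulo G:
  leading term uv: subtract (-v)·g_1 from -uv - 4u + 3/5v - 3/5 → -4u + 3/5v - 3/5
  leading term u: subtract (-4)·g_1 from -4u + 3/5v - 3/5 → 3/5v - 3/5
  leading term v: subtract (3/5)·g_2 from 3/5v - 3/5 → 0
  normal form = 0.
Since the normal form is 0, p ∈ I.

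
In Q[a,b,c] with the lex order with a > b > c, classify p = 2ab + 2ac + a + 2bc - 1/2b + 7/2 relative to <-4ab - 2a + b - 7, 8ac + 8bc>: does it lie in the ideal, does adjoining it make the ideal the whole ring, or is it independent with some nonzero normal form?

First compute the reduced Gröbner basis of I by Buchberger's algorithm.
f_1 = -4ab - 2a + b - 7, LT = ab.
f_2 = 8ac + 8bc, LT = ac.

S(f_1,f_2): lcm = abc. S = 1/2ac - b^2c - 1/4bc + 7/4c.
  leading term ac: subtract (1/16)·f_2 from 1/2ac - b^2c - 1/4bc + 7/4c → -b^2c - 3/4bc + 7/4c
  leading term b^2c: no divisor's leading term divides it; move -b^2c to the remainder.
  leading term bc: no divisor's leading term divides it; move -3/4bc to the remainder.
  leading term c: no divisor's leading term divides it; move 7/4c to the remainder.
  remainder -b^2c - 3/4bc + 7/4c ≠ 0; add h_3 = -b^2c - 3/4bc + 7/4c to the basis.

The other S-polynomials (S(f_1,h_3), S(f_2,h_3)) all reduce to 0 modulo the current basis, so we have a Gröbner basis.
Inter-reduce: drop elements whose leading term is divisible by another's, tail-reduce, and make monic.
Reduced Gröbner basis: {ab + 1/2a - 1/4b + 7/4, ac + bc, b^2c + 3/4bc - 7/4c}.
Label its elements g_1 = ab + 1/2a - 1/4b + 7/4, g_2 = ac + bc, g_3 = b^2c + 3/4bc - 7/4c.

Reduce p = 2ab + 2ac + a + 2bc - 1/2b + 7/2 modulo G:
  leading term ab: subtract (2)·g_1 from 2ab + 2ac + a + 2bc - 1/2b + 7/2 → 2ac + 2bc
  leading term ac: subtract (2)·g_2 from 2ac + 2bc → 0
  normal form = 0.
Since the normal form is 0, p ∈ I.

Ideal membership is decidable via reduction modulo a Gröbner basis.

2ab + 2ac + a + 2bc - 1/2b + 7/2 lies in I (it reduces to 0).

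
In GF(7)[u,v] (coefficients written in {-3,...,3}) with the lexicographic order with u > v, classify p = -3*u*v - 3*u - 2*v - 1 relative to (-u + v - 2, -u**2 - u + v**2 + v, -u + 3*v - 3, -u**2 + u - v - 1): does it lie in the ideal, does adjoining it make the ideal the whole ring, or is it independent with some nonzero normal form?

First compute the reduced Gröbner basis of I by Buchberger's algorithm.
f_1 = -u + v - 2, LT = u.
f_2 = -u**2 - u + v**2 + v, LT = u**2.
f_3 = -u + 3*v - 3, LT = u.
f_4 = -u**2 + u - v - 1, LT = u**2.

S(f_1,f_2): lcm = u**2. S = -u*v + u + v**2 + v.
  leading term u*v: subtract (v)·f_1 from -u*v + u + v**2 + v → u + 3*v
  leading term u: subtract (-1)·f_1 from u + 3*v → -3*v - 2
  leading term v: no divisor's leading term divides it; move -3*v to the remainder.
  leading term 1: no divisor's leading term divides it; move -2 to the remainder.
  remainder -3*v - 2 ≠ 0; add h_5 = -3*v - 2 to the basis.

S(f_1,f_3): lcm = u. S = 2*v - 1.
  leading term v: subtract (-3)·h_5 from 2*v - 1 → 0
  remainder 0.

S(f_1,f_4): lcm = u**2. S = -u*v + 3*u - v - 1.
  leading term u*v: subtract (v)·f_1 from -u*v + 3*u - v - 1 → 3*u - v**2 + v - 1
  leading term u: subtract (-3)·f_1 from 3*u - v**2 + v - 1 → -v**2 - 3*v
  leading term v**2: subtract (-2*v)·h_5 from -v**2 - 3*v → 0
  remainder 0.

S(f_2,f_3): lcm = u**2. S = 3*u*v - 2*u - v**2 - v.
  leading term u*v: subtract (-3*v)·f_1 from 3*u*v - 2*u - v**2 - v → -2*u + 2*v**2
  leading term u: subtract (2)·f_1 from -2*u + 2*v**2 → 2*v**2 - 2*v - 3
  leading term v**2: subtract (-3*v)·h_5 from 2*v**2 - 2*v - 3 → -v - 3
  leading term v: subtract (-2)·h_5 from -v - 3 → 0
  remainder 0.

S(f_2,f_4): lcm = u**2. S = 2*u - v**2 - 2*v - 1.
  leading term u: subtract (-2)·f_1 from 2*u - v**2 - 2*v - 1 → -v**2 + 2
  leading term v**2: subtract (-2*v)·h_5 from -v**2 + 2 → 3*v + 2
  leading term v: subtract (-1)·h_5 from 3*v + 2 → 0
  remainder 0.

S(f_3,f_4): lcm = u**2. S = -3*u*v - 3*u - v - 1.
  leading term u*v: subtract (3*v)·f_1 from -3*u*v - 3*u - v - 1 → -3*u - 3*v**2 - 2*v - 1
  leading term u: subtract (3)·f_1 from -3*u - 3*v**2 - 2*v - 1 → -3*v**2 + 2*v - 2
  leading term v**2: subtract (v)·h_5 from -3*v**2 + 2*v - 2 → -3*v - 2
  leading term v: subtract (1)·h_5 from -3*v - 2 → 0
  remainder 0.

S(f_1,h_5): leading monomials are coprime, so the S-polynomial reduces to 0 (Buchberger's first criterion).
S(f_2,h_5): leading monomials are coprime, so the S-polynomial reduces to 0 (Buchberger's first criterion).
S(f_3,h_5): leading monomials are coprime, so the S-polynomial reduces to 0 (Buchberger's first criterion).
S(f_4,h_5): leading monomials are coprime, so the S-polynomial reduces to 0 (Buchberger's first criterion).
Every S-polynomial of the final basis reduces to 0, so we have a Gröbner basis.
Inter-reduce: drop elements whose leading term is divisible by another's, tail-reduce, and make monic.
Reduced Gröbner basis: {u - 2, v + 3}.
Label its elements g_1 = u - 2, g_2 = v + 3.

Reduce p = -3*u*v - 3*u - 2*v - 1 modulo G:
  leading term u*v: subtract (-3*v)·g_1 from -3*u*v - 3*u - 2*v - 1 → -3*u - v - 1
  leading term u: subtract (-3)·g_1 from -3*u - v - 1 → -v
  leading term v: subtract (-1)·g_2 from -v → 3
  leading term 1: no divisor's leading term divides it; move 3 to the remainder.
  normal form = 3.
The normal form is nonzero, so p ∉ I. Since p minus its normal form lies in I, I + (p) = I + (r) where r = 3; decide whether this ideal is the whole ring.
Here r = 3 is a nonzero constant, hence a unit: 1 ∈ I + (p), the Gröbner basis of I + (p) is {1}, and the enlarged system has no common solution — adjoining p is inconsistent.

Ideal membership is decidable via reduction modulo a Gröbner basis.

Adjoining -3*u*v - 3*u - 2*v - 1 makes the ideal the whole ring: the system is inconsistent.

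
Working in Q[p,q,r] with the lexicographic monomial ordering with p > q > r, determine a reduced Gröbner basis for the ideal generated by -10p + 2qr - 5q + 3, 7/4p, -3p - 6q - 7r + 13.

Buchberger's algorithm terminates because the ascending chain of leading-term ideals stabilizes.

f_1 = -10p + 2qr - 5q + 3, LT = p.
f_2 = 7/4p, LT = p.
f_3 = -3p - 6q - 7r + 13, LT = p.

S(f_1,f_2): lcm = p. S = -1/5qr + 1/2q - 3/10.
  leading term qr: no divisor's leading term divides it; move -1/5qr to the remainder.
  leading term q: no divisor's leading term divides it; move 1/2q to the remainder.
  leading term 1: no divisor's leading term divides it; move -3/10 to the remainder.
  remainder -1/5qr + 1/2q - 3/10 ≠ 0; add g_4 = -1/5qr + 1/2q - 3/10 to the basis.

S(f_1,f_3): lcm = p. S = -1/5qr - 3/2q - 7/3r + 121/30.
  leading term qr: subtract (1)·g_4 from -1/5qr - 3/2q - 7/3r + 121/30 → -2q - 7/3r + 13/3
  leading term q: no divisor's leading term divides it; move -2q to the remainder.
  leading term r: no divisor's leading term divides it; move -7/3r to the remainder.
  leading term 1: no divisor's leading term divides it; move 13/3 to the remainder.
  remainder -2q - 7/3r + 13/3 ≠ 0; add g_5 = -2q - 7/3r + 13/3 to the basis.

S(g_4,g_5): lcm = qr. S = -5/2q - 7/6r^2 + 13/6r + 3/2.
  leading term q: subtract (5/4)·g_5 from -5/2q - 7/6r^2 + 13/6r + 3/2 → -7/6r^2 + 61/12r - 47/12
  leading term r^2: no divisor's leading term divides it; move -7/6r^2 to the remainder.
  leading term r: no divisor's leading term divides it; move 61/12r to the remainder.
  leading term 1: no divisor's leading term divides it; move -47/12 to the remainder.
  remainder -7/6r^2 + 61/12r - 47/12 ≠ 0; add g_6 = -7/6r^2 + 61/12r - 47/12 to the basis.

The other S-polynomials (S(f_2,f_3), S(f_1,g_4), S(f_2,g_4), S(f_3,g_4), S(f_1,g_5), S(f_2,g_5), S(f_3,g_5), S(f_1,g_6), S(f_2,g_6), S(f_3,g_6), S(g_4,g_6), S(g_5,g_6)) all reduce to 0 modulo the current basis, so we have a Gröbner basis.
Inter-reduce: drop elements whose leading term is divisible by another's, tail-reduce, and make monic.

G = {p, q + 7/6r - 13/6, r^2 - 61/14r + 47/14}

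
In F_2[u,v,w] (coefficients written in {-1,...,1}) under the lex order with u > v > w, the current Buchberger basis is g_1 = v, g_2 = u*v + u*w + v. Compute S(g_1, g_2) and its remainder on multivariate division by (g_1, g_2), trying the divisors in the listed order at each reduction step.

lcm(LM(g_1), LM(g_2)) = u*v.
S = (lcm/LT(g_1))·g_1 − (lcm/LT(g_2))·g_2 = u*w + v.
Reduce S modulo (g_1, g_2) in that order:
  leading term u*w: no divisor's leading term divides it; move u*w to the remainder.
  leading term v: subtract (1)·g_1 from v → 0
The remainder u*w is nonzero, so it would be added as the next basis element.

S(g_1, g_2) = u*w + v; remainder on division = u*w.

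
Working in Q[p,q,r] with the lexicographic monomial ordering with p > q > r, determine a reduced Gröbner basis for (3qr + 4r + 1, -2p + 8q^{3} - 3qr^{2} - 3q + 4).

This is the nonlinear analogue of row-reducing a linear system.

f_1 = 3qr + 4r + 1, LT = qr.
f_2 = -2p + 8q^{3} - 3qr^{2} - 3q + 4, LT = p.

The S-polynomials (S(f_1,f_2)) all reduce to 0 modulo the current basis, so we have a Gröbner basis.

G = {p - 4q^{3} + \tfrac{3}{2}q - 2r^{2} - \tfrac{1}{2}r - 2, qr + \tfrac{4}{3}r + \tfrac{1}{3}}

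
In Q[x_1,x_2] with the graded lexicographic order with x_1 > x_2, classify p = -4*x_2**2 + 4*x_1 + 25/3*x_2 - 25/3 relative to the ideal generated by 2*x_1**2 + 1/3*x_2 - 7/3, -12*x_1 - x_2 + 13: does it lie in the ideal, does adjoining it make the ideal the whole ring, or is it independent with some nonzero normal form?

-4*x_2**2 + 4*x_1 + 25/3*x_2 - 25/3 lies in I (it reduces to 0).

First compute the reduced Gröbner basis of I by Buchberger's algorithm.
f_1 = 2*x_1**2 + 1/3*x_2 - 7/3, LT = x_1**2.
f_2 = -12*x_1 - x_2 + 13, LT = x_1.

S(f_1,f_2): lcm = x_1**2. S = -1/12*x_1*x_2 + 13/12*x_1 + 1/6*x_2 - 7/6.
  reduce S modulo (f_1, f_2):
  remainder 1/144*x_2**2 - 1/72*x_2 + 1/144 ≠ 0; add h_3 = 1/144*x_2**2 - 1/72*x_2 + 1/144 to the basis.

The other S-polynomials (S(f_1,h_3), S(f_2,h_3)) all reduce to 0 modulo the current basis, so we have a Gröbner basis.
Inter-reduce: drop elements whose leading term is divisible by another's, tail-reduce, and make monic.
Reduced Gröbner basis: {x_2**2 - 2*x_2 + 1, x_1 + 1/12*x_2 - 13/12}.
Label its elements g_1 = x_2**2 - 2*x_2 + 1, g_2 = x_1 + 1/12*x_2 - 13/12.

Reduce p = -4*x_2**2 + 4*x_1 + 25/3*x_2 - 25/3 modulo G:
  leading term x_2**2: subtract (-4)·g_1 from -4*x_2**2 + 4*x_1 + 25/3*x_2 - 25/3 → 4*x_1 + 1/3*x_2 - 13/3
  leading term x_1: subtract (4)·g_2 from 4*x_1 + 1/3*x_2 - 13/3 → 0
  normal form = 0.
Since the normal form is 0, p ∈ I.

Ideal membership is decidable via reduction modulo a Gröbner basis.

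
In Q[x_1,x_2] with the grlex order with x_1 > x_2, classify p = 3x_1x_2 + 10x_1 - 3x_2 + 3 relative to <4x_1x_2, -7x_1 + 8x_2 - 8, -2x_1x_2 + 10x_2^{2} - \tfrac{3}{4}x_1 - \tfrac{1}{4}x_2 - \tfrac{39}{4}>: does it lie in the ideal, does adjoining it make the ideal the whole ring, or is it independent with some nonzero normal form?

First compute the reduced Gröbner basis of I by Buchberger's algorithm.
f_1 = 4x_1x_2, LT = x_1x_2.
f_2 = -7x_1 + 8x_2 - 8, LT = x_1.
f_3 = -2x_1x_2 + 10x_2^{2} - \tfrac{3}{4}x_1 - \tfrac{1}{4}x_2 - \tfrac{39}{4}, LT = x_1x_2.

S(f_1,f_2): lcm = x_1x_2. S = \tfrac{8}{7}x_2^{2} - \tfrac{8}{7}x_2.
  leading term x_2^{2}: no divisor's leading term divides it; move \tfrac{8}{7}x_2^{2} to the remainder.
  leading term x_2: no divisor's leading term divides it; move -\tfrac{8}{7}x_2 to the remainder.
  remainder \tfrac{8}{7}x_2^{2} - \tfrac{8}{7}x_2 ≠ 0; add h_4 = \tfrac{8}{7}x_2^{2} - \tfrac{8}{7}x_2 to the basis.

S(f_1,f_3): lcm = x_1x_2. S = 5x_2^{2} - \tfrac{3}{8}x_1 - \tfrac{1}{8}x_2 - \tfrac{39}{8}.
  leading term x_2^{2}: subtract (\tfrac{35}{8})·h_4 from 5x_2^{2} - \tfrac{3}{8}x_1 - \tfrac{1}{8}x_2 - \tfrac{39}{8} → -\tfrac{3}{8}x_1 + \tfrac{39}{8}x_2 - \tfrac{39}{8}
  leading term x_1: subtract (\tfrac{3}{56})·f_2 from -\tfrac{3}{8}x_1 + \tfrac{39}{8}x_2 - \tfrac{39}{8} → \tfrac{249}{56}x_2 - \tfrac{249}{56}
  leading term x_2: no divisor's leading term divides it; move \tfrac{249}{56}x_2 to the remainder.
  leading term 1: no divisor's leading term divides it; move -\tfrac{249}{56} to the remainder.
  remainder \tfrac{249}{56}x_2 - \tfrac{249}{56} ≠ 0; add h_5 = \tfrac{249}{56}x_2 - \tfrac{249}{56} to the basis.

S(f_2,f_3): lcm = x_1x_2. S = \tfrac{27}{7}x_2^{2} - \tfrac{3}{8}x_1 + \tfrac{57}{56}x_2 - \tfrac{39}{8}.
  leading term x_2^{2}: subtract (\tfrac{27}{8})·h_4 from \tfrac{27}{7}x_2^{2} - \tfrac{3}{8}x_1 + \tfrac{57}{56}x_2 - \tfrac{39}{8} → -\tfrac{3}{8}x_1 + \tfrac{39}{8}x_2 - \tfrac{39}{8}
  leading term x_1: subtract (\tfrac{3}{56})·f_2 from -\tfrac{3}{8}x_1 + \tfrac{39}{8}x_2 - \tfrac{39}{8} → \tfrac{249}{56}x_2 - \tfrac{249}{56}
  leading term x_2: subtract (1)·h_5 from \tfrac{249}{56}x_2 - \tfrac{249}{56} → 0
  remainder 0.

S(f_1,h_4): lcm = x_1x_2^{2}. S = x_1x_2.
  leading term x_1x_2: subtract (\tfrac{1}{4})·f_1 from x_1x_2 → 0
  remainder 0.

S(f_2,h_4): leading monomials are coprime, so the S-polynomial reduces to 0 (Buchberger's first criterion).
S(f_3,h_4): lcm = x_1x_2^{2}. S = -5x_2^{3} + \tfrac{11}{8}x_1x_2 + \tfrac{1}{8}x_2^{2} + \tfrac{39}{8}x_2.
  leading term x_2^{3}: subtract (-\tfrac{35}{8}x_2)·h_4 from -5x_2^{3} + \tfrac{11}{8}x_1x_2 + \tfrac{1}{8}x_2^{2} + \tfrac{39}{8}x_2 → \tfrac{11}{8}x_1x_2 - \tfrac{39}{8}x_2^{2} + \tfrac{39}{8}x_2
  leading term x_1x_2: subtract (\tfrac{11}{32})·f_1 from \tfrac{11}{8}x_1x_2 - \tfrac{39}{8}x_2^{2} + \tfrac{39}{8}x_2 → -\tfrac{39}{8}x_2^{2} + \tfrac{39}{8}x_2
  leading term x_2^{2}: subtract (-\tfrac{273}{64})·h_4 from -\tfrac{39}{8}x_2^{2} + \tfrac{39}{8}x_2 → 0
  remainder 0.

S(f_1,h_5): lcm = x_1x_2. S = x_1.
  leading term x_1: subtract (-\tfrac{1}{7})·f_2 from x_1 → \tfrac{8}{7}x_2 - \tfrac{8}{7}
  leading term x_2: subtract (\tfrac{64}{249})·h_5 from \tfrac{8}{7}x_2 - \tfrac{8}{7} → 0
  remainder 0.

S(f_2,h_5): leading monomials are coprime, so the S-polynomial reduces to 0 (Buchberger's first criterion).
S(f_3,h_5): lcm = x_1x_2. S = -5x_2^{2} + \tfrac{11}{8}x_1 + \tfrac{1}{8}x_2 + \tfrac{39}{8}.
  leading term x_2^{2}: subtract (-\tfrac{35}{8})·h_4 from -5x_2^{2} + \tfrac{11}{8}x_1 + \tfrac{1}{8}x_2 + \tfrac{39}{8} → \tfrac{11}{8}x_1 - \tfrac{39}{8}x_2 + \tfrac{39}{8}
  leading term x_1: subtract (-\tfrac{11}{56})·f_2 from \tfrac{11}{8}x_1 - \tfrac{39}{8}x_2 + \tfrac{39}{8} → -\tfrac{185}{56}x_2 + \tfrac{185}{56}
  leading term x_2: subtract (-\tfrac{185}{249})·h_5 from -\tfrac{185}{56}x_2 + \tfrac{185}{56} → 0
  remainder 0.

S(h_4,h_5): lcm = x_2^{2}. S = 0.
  remainder 0.

Every S-polynomial of the final basis reduces to 0, so we have a Gröbner basis.
Inter-reduce: drop elements whose leading term is divisible by another's, tail-reduce, and make monic.
Reduced Gröbner basis: {x_1, x_2 - 1}.
Label its elements g_1 = x_1, g_2 = x_2 - 1.

Reduce p = 3x_1x_2 + 10x_1 - 3x_2 + 3 modulo G:
  leading term x_1x_2: subtract (3x_2)·g_1 from 3x_1x_2 + 10x_1 - 3x_2 + 3 → 10x_1 - 3x_2 + 3
  leading term x_1: subtract (10)·g_1 from 10x_1 - 3x_2 + 3 → -3x_2 + 3
  leading term x_2: subtract (-3)·g_2 from -3x_2 + 3 → 0
  normal form = 0.
Since the normal form is 0, p ∈ I.

3x_1x_2 + 10x_1 - 3x_2 + 3 lies in I (it reduces to 0).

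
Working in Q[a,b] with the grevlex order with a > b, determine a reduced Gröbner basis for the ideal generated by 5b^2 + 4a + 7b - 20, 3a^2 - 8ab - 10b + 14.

G = {a^2 - 8/3ab - 10/3b + 14/3, b^2 + 4/5a + 7/5b - 4}

f_1 = 5b^2 + 4a + 7b - 20, LT = b^2.
f_2 = 3a^2 - 8ab - 10b + 14, LT = a^2.

The S-polynomials (S(f_1,f_2)) all reduce to 0 modulo the current basis, so we have a Gröbner basis.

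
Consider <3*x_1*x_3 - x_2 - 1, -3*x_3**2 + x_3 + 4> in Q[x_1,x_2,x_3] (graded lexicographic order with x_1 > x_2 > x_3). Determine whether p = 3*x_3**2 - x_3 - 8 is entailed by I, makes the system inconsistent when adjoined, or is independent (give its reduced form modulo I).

First compute the reduced Gröbner basis of I by Buchberger's algorithm.
f_1 = 3*x_1*x_3 - x_2 - 1, LT = x_1*x_3.
f_2 = -3*x_3**2 + x_3 + 4, LT = x_3**2.

S(f_1,f_2): lcm = x_1*x_3**2. S = 1/3*x_1*x_3 - 1/3*x_2*x_3 + 4/3*x_1 - 1/3*x_3.
  leading term x_1*x_3: subtract (1/9)·f_1 from 1/3*x_1*x_3 - 1/3*x_2*x_3 + 4/3*x_1 - 1/3*x_3 → -1/3*x_2*x_3 + 4/3*x_1 + 1/9*x_2 - 1/3*x_3 + 1/9
  leading term x_2*x_3: no divisor's leading term divides it; move -1/3*x_2*x_3 to the remainder.
  leading term x_1: no divisor's leading term divides it; move 4/3*x_1 to the remainder.
  leading term x_2: no divisor's leading term divides it; move 1/9*x_2 to the remainder.
  leading term x_3: no divisor's leading term divides it; move -1/3*x_3 to the remainder.
  leading term 1: no divisor's leading term divides it; move 1/9 to the remainder.
  remainder -1/3*x_2*x_3 + 4/3*x_1 + 1/9*x_2 - 1/3*x_3 + 1/9 ≠ 0; add h_3 = -1/3*x_2*x_3 + 4/3*x_1 + 1/9*x_2 - 1/3*x_3 + 1/9 to the basis.

S(f_1,h_3): lcm = x_1*x_2*x_3. S = 4*x_1**2 + 1/3*x_1*x_2 - x_1*x_3 - 1/3*x_2**2 + 1/3*x_1 - 1/3*x_2.
  leading term x_1**2: no divisor's leading term divides it; move 4*x_1**2 to the remainder.
  leading term x_1*x_2: no divisor's leading term divides it; move 1/3*x_1*x_2 to the remainder.
  leading term x_1*x_3: subtract (-1/3)·f_1 from -x_1*x_3 - 1/3*x_2**2 + 1/3*x_1 - 1/3*x_2 → -1/3*x_2**2 + 1/3*x_1 - 2/3*x_2 - 1/3
  leading term x_2**2: no divisor's leading term divides it; move -1/3*x_2**2 to the remainder.
  leading term x_1: no divisor's leading term divides it; move 1/3*x_1 to the remainder.
  leading term x_2: no divisor's leading term divides it; move -2/3*x_2 to the remainder.
  leading term 1: no divisor's leading term divides it; move -1/3 to the remainder.
  remainder 4*x_1**2 + 1/3*x_1*x_2 - 1/3*x_2**2 + 1/3*x_1 - 2/3*x_2 - 1/3 ≠ 0; add h_4 = 4*x_1**2 + 1/3*x_1*x_2 - 1/3*x_2**2 + 1/3*x_1 - 2/3*x_2 - 1/3 to the basis.

S(f_2,h_3): lcm = x_2*x_3**2. S = 4*x_1*x_3 - x_3**2 - 4/3*x_2 + 1/3*x_3.
  leading term x_1*x_3: subtract (4/3)·f_1 from 4*x_1*x_3 - x_3**2 - 4/3*x_2 + 1/3*x_3 → -x_3**2 + 1/3*x_3 + 4/3
  leading term x_3**2: subtract (1/3)·f_2 from -x_3**2 + 1/3*x_3 + 4/3 → 0
  remainder 0.

S(f_1,h_4): lcm = x_1**2*x_3. S = -1/12*x_1*x_2*x_3 + 1/12*x_2**2*x_3 - 1/3*x_1*x_2 - 1/12*x_1*x_3 + 1/6*x_2*x_3 - 1/3*x_1 + 1/12*x_3.
  leading term x_1*x_2*x_3: subtract (-1/36*x_2)·f_1 from -1/12*x_1*x_2*x_3 + 1/12*x_2**2*x_3 - 1/3*x_1*x_2 - 1/12*x_1*x_3 + 1/6*x_2*x_3 - 1/3*x_1 + 1/12*x_3 → 1/12*x_2**2*x_3 - 1/3*x_1*x_2 - 1/12*x_1*x_3 - 1/36*x_2**2 + 1/6*x_2*x_3 - 1/3*x_1 - 1/36*x_2 + 1/12*x_3
  leading term x_2**2*x_3: subtract (-1/4*x_2)·h_3 from 1/12*x_2**2*x_3 - 1/3*x_1*x_2 - 1/12*x_1*x_3 - 1/36*x_2**2 + 1/6*x_2*x_3 - 1/3*x_1 - 1/36*x_2 + 1/12*x_3 → -1/12*x_1*x_3 + 1/12*x_2*x_3 - 1/3*x_1 + 1/12*x_3
  leading term x_1*x_3: subtract (-1/36)·f_1 from -1/12*x_1*x_3 + 1/12*x_2*x_3 - 1/3*x_1 + 1/12*x_3 → 1/12*x_2*x_3 - 1/3*x_1 - 1/36*x_2 + 1/12*x_3 - 1/36
  leading term x_2*x_3: subtract (-1/4)·h_3 from 1/12*x_2*x_3 - 1/3*x_1 - 1/36*x_2 + 1/12*x_3 - 1/36 → 0
  remainder 0.

S(f_2,h_4): leading monomials are coprime, so the S-polynomial reduces to 0 (Buchberger's first criterion).
S(h_3,h_4): leading monomials are coprime, so the S-polynomial reduces to 0 (Buchberger's first criterion).
Every S-polynomial of the final basis reduces to 0, so we have a Gröbner basis.
Inter-reduce: drop elements whose leading term is divisible by another's, tail-reduce, and make monic.
Reduced Gröbner basis: {x_1**2 + 1/12*x_1*x_2 - 1/12*x_2**2 + 1/12*x_1 - 1/6*x_2 - 1/12, x_1*x_3 - 1/3*x_2 - 1/3, x_2*x_3 - 4*x_1 - 1/3*x_2 + x_3 - 1/3, x_3**2 - 1/3*x_3 - 4/3}.
Label its elements g_1 = x_1**2 + 1/12*x_1*x_2 - 1/12*x_2**2 + 1/12*x_1 - 1/6*x_2 - 1/12, g_2 = x_1*x_3 - 1/3*x_2 - 1/3, g_3 = x_2*x_3 - 4*x_1 - 1/3*x_2 + x_3 - 1/3, g_4 = x_3**2 - 1/3*x_3 - 4/3.

Reduce p = 3*x_3**2 - x_3 - 8 modulo G:
  leading term x_3**2: subtract (3)·g_4 from 3*x_3**2 - x_3 - 8 → -4
  leading term 1: no divisor's leading term divides it; move -4 to the remainder.
  normal form = -4.
The normal form is nonzero, so p ∉ I. Since p minus its normal form lies in I, I + (p) = I + (r) where r = -4; decide whether this ideal is the whole ring.
Here r = -4 is a nonzero constant, hence a unit: 1 ∈ I + (p), the Gröbner basis of I + (p) is {1}, and the enlarged system has no common solution — adjoining p is inconsistent.

Adjoining 3*x_3**2 - x_3 - 8 makes the ideal the whole ring: the system is inconsistent.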